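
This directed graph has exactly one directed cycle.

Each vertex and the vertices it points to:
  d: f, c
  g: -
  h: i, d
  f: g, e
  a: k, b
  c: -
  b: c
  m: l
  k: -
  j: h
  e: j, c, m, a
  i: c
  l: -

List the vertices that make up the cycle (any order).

d, e, f, h, j

DFS with gray/black marking from f:
f gray
  g gray
  g black
  e gray
    j gray
      h gray
        i gray
          c gray
          c black
        i black
        d gray
          d→f: f is gray → back edge
Back edge closes the cycle f → e → j → h → d → f; its vertices are {d, e, f, h, j}.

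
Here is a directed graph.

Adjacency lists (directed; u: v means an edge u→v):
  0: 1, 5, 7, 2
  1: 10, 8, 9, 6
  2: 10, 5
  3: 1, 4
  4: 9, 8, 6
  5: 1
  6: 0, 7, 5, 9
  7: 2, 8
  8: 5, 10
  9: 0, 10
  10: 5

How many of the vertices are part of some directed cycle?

9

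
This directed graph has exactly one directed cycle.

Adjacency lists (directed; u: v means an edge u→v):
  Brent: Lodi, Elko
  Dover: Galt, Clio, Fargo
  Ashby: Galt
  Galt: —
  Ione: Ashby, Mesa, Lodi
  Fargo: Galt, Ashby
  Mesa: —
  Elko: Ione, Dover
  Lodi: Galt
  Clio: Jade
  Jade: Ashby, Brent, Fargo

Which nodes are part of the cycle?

Clio, Elko, Jade, Brent, Dover

DFS with gray/black marking from Brent:
Brent gray
  Lodi gray
    Galt gray
    Galt black
  Lodi black
  Elko gray
    Ione gray
      Ashby gray
        Ashby→Galt: Galt black — skip
      Ashby black
      Mesa gray
      Mesa black
      Ione→Lodi: Lodi black — skip
    Ione black
    Dover gray
      Dover→Galt: Galt black — skip
      Clio gray
        Jade gray
          Jade→Ashby: Ashby black — skip
          Jade→Brent: Brent is gray → back edge
Back edge closes the cycle Brent → Elko → Dover → Clio → Jade → Brent; its vertices are {Clio, Elko, Jade, Brent, Dover}.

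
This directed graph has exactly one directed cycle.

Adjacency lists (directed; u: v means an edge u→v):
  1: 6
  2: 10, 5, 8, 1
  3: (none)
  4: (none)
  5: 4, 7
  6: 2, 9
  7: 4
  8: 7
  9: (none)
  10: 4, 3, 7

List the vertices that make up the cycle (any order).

DFS with gray/black marking from 2:
2 gray
  10 gray
    4 gray
    4 black
    3 gray
    3 black
    7 gray
      7→4: 4 black — skip
    7 black
  10 black
  5 gray
    5→4: 4 black — skip
    5→7: 7 black — skip
  5 black
  8 gray
    8→7: 7 black — skip
  8 black
  1 gray
    6 gray
      6→2: 2 is gray → back edge
Back edge closes the cycle 2 → 1 → 6 → 2; its vertices are {1, 2, 6}.

1, 2, 6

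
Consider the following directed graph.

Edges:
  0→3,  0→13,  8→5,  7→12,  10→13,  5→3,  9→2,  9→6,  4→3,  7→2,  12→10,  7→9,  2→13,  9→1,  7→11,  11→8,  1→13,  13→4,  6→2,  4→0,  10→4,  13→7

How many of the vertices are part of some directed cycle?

A vertex is on a directed cycle iff it belongs to a strongly connected component of size ≥ 2 (or has a self-loop).
The vertices on cycles are {0, 1, 2, 4, 6, 7, 9, 10, 12, 13} — 10 in total.

10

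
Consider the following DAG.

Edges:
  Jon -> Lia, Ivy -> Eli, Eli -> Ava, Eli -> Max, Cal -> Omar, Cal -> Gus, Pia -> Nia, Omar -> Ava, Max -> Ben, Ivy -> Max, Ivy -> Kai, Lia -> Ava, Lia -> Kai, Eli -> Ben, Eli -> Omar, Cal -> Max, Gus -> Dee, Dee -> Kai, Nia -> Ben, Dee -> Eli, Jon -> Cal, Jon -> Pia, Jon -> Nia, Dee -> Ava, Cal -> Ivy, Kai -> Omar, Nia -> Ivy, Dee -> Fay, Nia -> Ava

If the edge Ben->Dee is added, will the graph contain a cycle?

Adding Ben→Dee creates a cycle iff Dee can already reach Ben.
Path from Dee: Dee → Eli → Ben.
So Dee → … → Ben → Dee is a cycle.

Yes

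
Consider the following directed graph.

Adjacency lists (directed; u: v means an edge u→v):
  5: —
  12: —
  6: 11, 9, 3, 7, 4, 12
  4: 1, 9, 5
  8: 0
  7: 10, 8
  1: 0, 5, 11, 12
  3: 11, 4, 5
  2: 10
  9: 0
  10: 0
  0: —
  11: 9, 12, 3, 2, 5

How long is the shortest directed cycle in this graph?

For each vertex v, BFS finds the shortest path from v back to v.
The shortest such closed walk is 3 → 11 → 3, length 2.

2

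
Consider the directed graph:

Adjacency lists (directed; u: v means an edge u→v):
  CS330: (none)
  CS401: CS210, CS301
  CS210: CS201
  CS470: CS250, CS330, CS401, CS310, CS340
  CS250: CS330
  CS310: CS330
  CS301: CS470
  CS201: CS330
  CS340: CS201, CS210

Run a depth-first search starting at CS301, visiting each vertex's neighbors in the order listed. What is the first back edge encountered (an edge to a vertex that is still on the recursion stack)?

DFS from CS301 (visiting each vertex's neighbors in the order listed); mark gray on enter, black on exit:
CS301 gray
  CS470 gray
    CS250 gray
      CS330 gray
      CS330 black
    CS250 black
    CS470→CS330: CS330 black — skip
    CS401 gray
      CS210 gray
        CS201 gray
          CS201→CS330: CS330 black — skip
        CS201 black
      CS210 black
      CS401→CS301: CS301 is gray → back edge
First back edge: CS401 → CS301.

CS401→CS301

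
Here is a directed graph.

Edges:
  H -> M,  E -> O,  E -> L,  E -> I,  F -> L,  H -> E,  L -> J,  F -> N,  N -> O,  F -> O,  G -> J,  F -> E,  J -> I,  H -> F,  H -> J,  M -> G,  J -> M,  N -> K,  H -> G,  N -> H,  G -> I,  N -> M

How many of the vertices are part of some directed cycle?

6

A vertex is on a directed cycle iff it belongs to a strongly connected component of size ≥ 2 (or has a self-loop).
The vertices on cycles are {F, G, H, J, M, N} — 6 in total.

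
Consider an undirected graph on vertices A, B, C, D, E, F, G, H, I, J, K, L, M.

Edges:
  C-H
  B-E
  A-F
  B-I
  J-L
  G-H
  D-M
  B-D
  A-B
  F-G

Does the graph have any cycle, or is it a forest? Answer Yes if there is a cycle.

DFS, tracking each vertex's parent; an edge to a visited non-parent vertex closes a cycle.
Start from M:
visit M (parent –)
  visit D (parent M)
    D–M: parent, skip
    visit B (parent D)
      B–D: parent, skip
      visit A (parent B)
        visit F (parent A)
          F–A: parent, skip
          visit G (parent F)
            G–F: parent, skip
            visit H (parent G)
              H–G: parent, skip
              visit C (parent H)
                C–H: parent, skip
        A–B: parent, skip
      visit I (parent B)
        I–B: parent, skip
      visit E (parent B)
        E–B: parent, skip
visit J (parent –)
  visit L (parent J)
    L–J: parent, skip
visit K (parent –)
No non-parent visited neighbor found — the graph is a forest.

No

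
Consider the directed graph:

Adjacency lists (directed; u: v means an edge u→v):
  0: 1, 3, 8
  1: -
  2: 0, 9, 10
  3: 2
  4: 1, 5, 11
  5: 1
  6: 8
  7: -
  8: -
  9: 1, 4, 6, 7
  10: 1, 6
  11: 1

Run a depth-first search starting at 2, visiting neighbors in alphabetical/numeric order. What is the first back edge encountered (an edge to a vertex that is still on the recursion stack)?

3→2

DFS from 2 (visiting neighbors in alphabetical/numeric order); mark gray on enter, black on exit:
2 gray
  0 gray
    1 gray
    1 black
    3 gray
      3→2: 2 is gray → back edge
First back edge: 3 → 2.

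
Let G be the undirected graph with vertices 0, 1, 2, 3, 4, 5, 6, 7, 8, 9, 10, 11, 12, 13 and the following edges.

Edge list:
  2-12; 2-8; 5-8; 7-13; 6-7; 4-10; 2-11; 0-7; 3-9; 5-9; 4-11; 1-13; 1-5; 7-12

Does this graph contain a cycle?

Yes

DFS, tracking each vertex's parent; an edge to a visited non-parent vertex closes a cycle.
Start from 10:
visit 10 (parent –)
  visit 4 (parent 10)
    visit 11 (parent 4)
      visit 2 (parent 11)
        visit 12 (parent 2)
          12–2: parent, skip
          visit 7 (parent 12)
            visit 13 (parent 7)
              visit 1 (parent 13)
                visit 5 (parent 1)
                  visit 9 (parent 5)
                    visit 3 (parent 9)
                      3–9: parent, skip
                    9–5: parent, skip
                  visit 8 (parent 5)
                    8–5: parent, skip
                    8–2: 2 visited and ≠ parent → cycle
Cycle: 2 – 12 – 7 – 13 – 1 – 5 – 8 – 2.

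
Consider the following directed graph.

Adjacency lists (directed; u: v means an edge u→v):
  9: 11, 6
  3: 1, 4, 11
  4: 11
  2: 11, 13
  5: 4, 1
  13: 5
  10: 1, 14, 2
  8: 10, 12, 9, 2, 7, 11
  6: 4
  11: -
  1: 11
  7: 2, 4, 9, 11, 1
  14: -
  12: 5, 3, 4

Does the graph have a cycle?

DFS with white/gray/black marking, starting from 8:
8 gray
  10 gray
    1 gray
      11 gray
      11 black
    1 black
    14 gray
    14 black
    2 gray
      2→11: 11 black — skip
      13 gray
        5 gray
          4 gray
            4→11: 11 black — skip
          4 black
          5→1: 1 black — skip
        5 black
      13 black
    2 black
  10 black
  12 gray
    12→5: 5 black — skip
    3 gray
      3→1: 1 black — skip
      3→4: 4 black — skip
      3→11: 11 black — skip
    3 black
    12→4: 4 black — skip
  12 black
  9 gray
    9→11: 11 black — skip
    6 gray
      6→4: 4 black — skip
    6 black
  9 black
  8→2: 2 black — skip
  7 gray
    7→2: 2 black — skip
    7→4: 4 black — skip
    7→9: 9 black — skip
    7→11: 11 black — skip
    7→1: 1 black — skip
  7 black
  8→11: 11 black — skip
8 black
Every edge goes to a white or black vertex — no back edge, so the graph is acyclic.

No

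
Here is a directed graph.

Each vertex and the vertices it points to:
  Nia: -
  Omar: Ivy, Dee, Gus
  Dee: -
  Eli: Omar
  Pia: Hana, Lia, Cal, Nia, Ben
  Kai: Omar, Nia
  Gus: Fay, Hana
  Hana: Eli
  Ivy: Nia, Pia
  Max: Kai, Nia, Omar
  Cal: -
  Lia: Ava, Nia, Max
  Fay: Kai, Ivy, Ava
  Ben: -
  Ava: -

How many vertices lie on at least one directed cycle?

10

A vertex is on a directed cycle iff it belongs to a strongly connected component of size ≥ 2 (or has a self-loop).
The vertices on cycles are {Eli, Fay, Gus, Ivy, Kai, Lia, Max, Pia, Hana, Omar} — 10 in total.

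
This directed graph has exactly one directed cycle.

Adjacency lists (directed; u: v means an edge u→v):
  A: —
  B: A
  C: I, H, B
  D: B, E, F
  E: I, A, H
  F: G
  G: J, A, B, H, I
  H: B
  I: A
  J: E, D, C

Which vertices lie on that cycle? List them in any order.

D, F, G, J

DFS with gray/black marking from G:
G gray
  J gray
    E gray
      I gray
        A gray
        A black
      I black
      E→A: A black — skip
      H gray
        B gray
          B→A: A black — skip
        B black
      H black
    E black
    D gray
      D→B: B black — skip
      D→E: E black — skip
      F gray
        F→G: G is gray → back edge
Back edge closes the cycle G → J → D → F → G; its vertices are {D, F, G, J}.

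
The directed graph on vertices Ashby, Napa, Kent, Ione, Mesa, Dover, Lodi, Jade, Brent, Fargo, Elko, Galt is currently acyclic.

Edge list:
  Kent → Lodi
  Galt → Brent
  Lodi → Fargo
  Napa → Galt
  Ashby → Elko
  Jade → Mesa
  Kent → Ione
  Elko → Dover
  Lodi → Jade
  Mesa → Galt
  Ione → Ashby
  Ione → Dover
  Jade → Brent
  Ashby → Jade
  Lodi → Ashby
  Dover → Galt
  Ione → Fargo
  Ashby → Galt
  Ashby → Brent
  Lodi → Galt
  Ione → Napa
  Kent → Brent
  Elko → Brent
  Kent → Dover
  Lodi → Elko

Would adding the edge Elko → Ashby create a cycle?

Yes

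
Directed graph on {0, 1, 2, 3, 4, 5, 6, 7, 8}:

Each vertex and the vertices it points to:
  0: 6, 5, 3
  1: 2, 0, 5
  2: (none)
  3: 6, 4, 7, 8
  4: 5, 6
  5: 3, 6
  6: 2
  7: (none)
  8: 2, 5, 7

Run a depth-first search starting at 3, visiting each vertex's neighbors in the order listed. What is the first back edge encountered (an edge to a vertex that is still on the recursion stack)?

5->3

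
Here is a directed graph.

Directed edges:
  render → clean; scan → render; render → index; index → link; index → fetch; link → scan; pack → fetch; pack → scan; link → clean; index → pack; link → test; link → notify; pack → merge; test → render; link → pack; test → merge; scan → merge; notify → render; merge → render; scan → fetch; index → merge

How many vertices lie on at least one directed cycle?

8

A vertex is on a directed cycle iff it belongs to a strongly connected component of size ≥ 2 (or has a self-loop).
The vertices on cycles are {link, pack, scan, test, index, merge, notify, render} — 8 in total.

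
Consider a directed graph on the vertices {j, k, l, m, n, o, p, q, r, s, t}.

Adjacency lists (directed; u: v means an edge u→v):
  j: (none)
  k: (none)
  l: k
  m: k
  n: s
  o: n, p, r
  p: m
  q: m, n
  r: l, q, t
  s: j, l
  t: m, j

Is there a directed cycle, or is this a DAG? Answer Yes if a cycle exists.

DFS with white/gray/black marking, starting from k:
k gray
k black
j gray
j black
l gray
  l→k: k black — skip
l black
m gray
  m→k: k black — skip
m black
n gray
  s gray
    s→j: j black — skip
    s→l: l black — skip
  s black
n black
o gray
  o→n: n black — skip
  p gray
    p→m: m black — skip
  p black
  r gray
    r→l: l black — skip
    q gray
      q→m: m black — skip
      q→n: n black — skip
    q black
    t gray
      t→m: m black — skip
      t→j: j black — skip
    t black
  r black
o black
Every edge goes to a white or black vertex — no back edge, so the graph is acyclic.

No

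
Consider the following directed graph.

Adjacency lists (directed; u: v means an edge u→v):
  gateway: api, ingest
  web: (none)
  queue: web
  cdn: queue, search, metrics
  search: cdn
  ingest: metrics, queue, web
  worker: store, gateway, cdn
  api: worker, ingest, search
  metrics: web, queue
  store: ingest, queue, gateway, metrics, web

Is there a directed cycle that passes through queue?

queue lies on a cycle iff there is a path from queue back to itself.
Exploring from queue, it never reaches itself; equivalently, its strongly connected component is a singleton.

No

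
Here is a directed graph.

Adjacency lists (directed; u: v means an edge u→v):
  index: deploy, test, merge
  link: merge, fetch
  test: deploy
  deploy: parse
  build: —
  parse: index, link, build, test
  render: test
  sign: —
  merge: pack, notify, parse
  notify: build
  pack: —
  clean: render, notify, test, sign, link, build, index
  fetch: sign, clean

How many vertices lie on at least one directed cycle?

9

A vertex is on a directed cycle iff it belongs to a strongly connected component of size ≥ 2 (or has a self-loop).
The vertices on cycles are {link, test, clean, fetch, index, merge, parse, deploy, render} — 9 in total.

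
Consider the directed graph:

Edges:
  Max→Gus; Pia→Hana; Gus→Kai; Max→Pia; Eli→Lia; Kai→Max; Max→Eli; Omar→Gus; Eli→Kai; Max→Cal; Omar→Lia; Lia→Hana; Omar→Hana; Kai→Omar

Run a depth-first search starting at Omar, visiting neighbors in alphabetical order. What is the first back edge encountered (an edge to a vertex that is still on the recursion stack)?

Eli→Kai

DFS from Omar (visiting neighbors in alphabetical order); mark gray on enter, black on exit:
Omar gray
  Gus gray
    Kai gray
      Max gray
        Cal gray
        Cal black
        Eli gray
          Eli→Kai: Kai is gray → back edge
First back edge: Eli → Kai.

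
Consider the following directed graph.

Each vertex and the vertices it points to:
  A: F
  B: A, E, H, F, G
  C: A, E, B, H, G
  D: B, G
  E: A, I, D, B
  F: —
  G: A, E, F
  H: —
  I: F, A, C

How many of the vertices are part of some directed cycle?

6

A vertex is on a directed cycle iff it belongs to a strongly connected component of size ≥ 2 (or has a self-loop).
The vertices on cycles are {B, C, D, E, G, I} — 6 in total.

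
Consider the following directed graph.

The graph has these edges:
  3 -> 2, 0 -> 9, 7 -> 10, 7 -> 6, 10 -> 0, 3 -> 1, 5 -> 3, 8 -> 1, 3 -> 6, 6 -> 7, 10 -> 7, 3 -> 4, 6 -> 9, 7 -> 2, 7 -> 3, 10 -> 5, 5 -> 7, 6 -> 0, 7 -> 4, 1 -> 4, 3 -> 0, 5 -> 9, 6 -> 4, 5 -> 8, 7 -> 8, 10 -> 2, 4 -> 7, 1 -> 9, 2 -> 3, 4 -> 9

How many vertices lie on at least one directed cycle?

9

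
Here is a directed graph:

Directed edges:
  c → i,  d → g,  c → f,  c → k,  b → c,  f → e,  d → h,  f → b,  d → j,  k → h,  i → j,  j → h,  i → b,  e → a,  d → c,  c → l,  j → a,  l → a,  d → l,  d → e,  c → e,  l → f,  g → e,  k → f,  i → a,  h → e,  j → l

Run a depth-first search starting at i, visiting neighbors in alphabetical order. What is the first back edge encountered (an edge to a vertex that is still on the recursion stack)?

DFS from i (visiting neighbors in alphabetical order); mark gray on enter, black on exit:
i gray
  a gray
  a black
  b gray
    c gray
      e gray
        e→a: a black — skip
      e black
      f gray
        f→b: b is gray → back edge
First back edge: f → b.

f→b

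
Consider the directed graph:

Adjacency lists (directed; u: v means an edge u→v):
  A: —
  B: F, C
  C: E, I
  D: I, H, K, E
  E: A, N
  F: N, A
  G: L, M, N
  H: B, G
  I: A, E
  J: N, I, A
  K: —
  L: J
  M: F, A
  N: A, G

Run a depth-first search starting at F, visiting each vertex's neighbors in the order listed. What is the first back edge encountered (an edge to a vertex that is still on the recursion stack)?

DFS from F (visiting each vertex's neighbors in the order listed); mark gray on enter, black on exit:
F gray
  N gray
    A gray
    A black
    G gray
      L gray
        J gray
          J→N: N is gray → back edge
First back edge: J → N.

J→N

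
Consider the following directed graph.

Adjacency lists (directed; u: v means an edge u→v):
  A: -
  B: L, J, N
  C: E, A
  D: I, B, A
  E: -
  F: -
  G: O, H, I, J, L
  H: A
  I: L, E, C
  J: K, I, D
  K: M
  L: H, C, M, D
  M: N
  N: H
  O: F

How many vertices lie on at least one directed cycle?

5

A vertex is on a directed cycle iff it belongs to a strongly connected component of size ≥ 2 (or has a self-loop).
The vertices on cycles are {B, D, I, J, L} — 5 in total.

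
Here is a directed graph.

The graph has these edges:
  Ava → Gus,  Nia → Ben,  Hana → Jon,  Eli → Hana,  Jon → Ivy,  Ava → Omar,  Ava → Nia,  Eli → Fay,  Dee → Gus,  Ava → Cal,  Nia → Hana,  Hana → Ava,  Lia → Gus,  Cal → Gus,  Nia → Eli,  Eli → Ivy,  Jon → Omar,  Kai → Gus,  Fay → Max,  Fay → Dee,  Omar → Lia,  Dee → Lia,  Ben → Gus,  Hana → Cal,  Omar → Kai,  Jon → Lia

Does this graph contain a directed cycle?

Yes

DFS with white/gray/black marking, starting from Max:
Max gray
Max black
Fay gray
  Dee gray
    Lia gray
      Gus gray
      Gus black
    Lia black
    Dee→Gus: Gus black — skip
  Dee black
  Fay→Max: Max black — skip
Fay black
Jon gray
  Omar gray
    Kai gray
      Kai→Gus: Gus black — skip
    Kai black
    Omar→Lia: Lia black — skip
  Omar black
  Jon→Lia: Lia black — skip
  Ivy gray
  Ivy black
Jon black
Cal gray
  Cal→Gus: Gus black — skip
Cal black
Ben gray
  Ben→Gus: Gus black — skip
Ben black
Eli gray
  Hana gray
    Hana→Jon: Jon black — skip
    Ava gray
      Ava→Gus: Gus black — skip
      Ava→Cal: Cal black — skip
      Nia gray
        Nia→Hana: Hana is gray → back edge
Back edge found, so a cycle exists: Hana → Ava → Nia → Hana.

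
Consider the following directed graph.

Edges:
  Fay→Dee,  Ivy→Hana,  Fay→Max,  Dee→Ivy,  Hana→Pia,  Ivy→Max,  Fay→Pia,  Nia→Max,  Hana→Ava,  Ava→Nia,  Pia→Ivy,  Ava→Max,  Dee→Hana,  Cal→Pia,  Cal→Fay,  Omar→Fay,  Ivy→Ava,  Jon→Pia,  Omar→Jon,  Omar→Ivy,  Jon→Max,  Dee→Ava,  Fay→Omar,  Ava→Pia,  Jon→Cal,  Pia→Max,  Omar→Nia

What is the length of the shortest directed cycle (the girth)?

For each vertex v, BFS finds the shortest path from v back to v.
The shortest such closed walk is Fay → Omar → Fay, length 2.

2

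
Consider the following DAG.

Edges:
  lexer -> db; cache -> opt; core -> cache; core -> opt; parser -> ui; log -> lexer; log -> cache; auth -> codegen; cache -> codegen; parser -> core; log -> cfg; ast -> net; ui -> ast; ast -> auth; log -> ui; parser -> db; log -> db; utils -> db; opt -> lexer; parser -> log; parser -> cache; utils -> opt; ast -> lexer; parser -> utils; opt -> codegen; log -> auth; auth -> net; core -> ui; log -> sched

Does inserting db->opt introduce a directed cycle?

Adding db→opt creates a cycle iff opt can already reach db.
Path from opt: opt → lexer → db.
So opt → … → db → opt is a cycle.

Yes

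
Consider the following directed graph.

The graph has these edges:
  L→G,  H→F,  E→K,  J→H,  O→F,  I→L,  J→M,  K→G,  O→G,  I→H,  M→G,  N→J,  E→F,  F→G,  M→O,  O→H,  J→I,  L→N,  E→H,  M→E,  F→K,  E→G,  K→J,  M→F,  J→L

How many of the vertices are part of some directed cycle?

A vertex is on a directed cycle iff it belongs to a strongly connected component of size ≥ 2 (or has a self-loop).
The vertices on cycles are {E, F, H, I, J, K, L, M, N, O} — 10 in total.

10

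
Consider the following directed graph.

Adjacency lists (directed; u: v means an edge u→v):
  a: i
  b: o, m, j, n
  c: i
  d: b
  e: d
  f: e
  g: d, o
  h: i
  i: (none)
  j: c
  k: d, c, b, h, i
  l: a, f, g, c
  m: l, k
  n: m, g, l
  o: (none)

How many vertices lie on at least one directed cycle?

9

A vertex is on a directed cycle iff it belongs to a strongly connected component of size ≥ 2 (or has a self-loop).
The vertices on cycles are {b, d, e, f, g, k, l, m, n} — 9 in total.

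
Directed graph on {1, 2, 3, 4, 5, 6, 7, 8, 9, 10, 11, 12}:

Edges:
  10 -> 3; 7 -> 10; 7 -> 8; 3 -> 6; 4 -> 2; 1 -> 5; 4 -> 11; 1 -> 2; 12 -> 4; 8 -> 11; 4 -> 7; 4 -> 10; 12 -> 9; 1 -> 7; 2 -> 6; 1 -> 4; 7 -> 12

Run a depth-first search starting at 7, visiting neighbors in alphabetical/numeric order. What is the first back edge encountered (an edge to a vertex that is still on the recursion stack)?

4→7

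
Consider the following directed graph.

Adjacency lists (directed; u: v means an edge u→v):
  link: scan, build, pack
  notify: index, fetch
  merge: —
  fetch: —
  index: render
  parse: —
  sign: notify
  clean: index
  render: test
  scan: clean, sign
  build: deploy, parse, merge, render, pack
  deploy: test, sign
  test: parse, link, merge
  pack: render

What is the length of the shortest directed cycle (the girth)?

4

For each vertex v, BFS finds the shortest path from v back to v.
The shortest such closed walk is test → link → pack → render → test, length 4.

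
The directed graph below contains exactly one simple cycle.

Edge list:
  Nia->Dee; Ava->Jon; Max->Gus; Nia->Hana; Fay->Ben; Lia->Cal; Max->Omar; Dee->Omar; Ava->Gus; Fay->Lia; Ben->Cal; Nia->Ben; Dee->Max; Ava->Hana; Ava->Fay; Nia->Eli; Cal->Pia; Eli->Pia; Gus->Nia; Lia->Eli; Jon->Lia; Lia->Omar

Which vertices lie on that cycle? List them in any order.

DFS with gray/black marking from Gus:
Gus gray
  Nia gray
    Dee gray
      Omar gray
      Omar black
      Max gray
        Max→Omar: Omar black — skip
        Max→Gus: Gus is gray → back edge
Back edge closes the cycle Gus → Nia → Dee → Max → Gus; its vertices are {Dee, Gus, Max, Nia}.

Dee, Gus, Max, Nia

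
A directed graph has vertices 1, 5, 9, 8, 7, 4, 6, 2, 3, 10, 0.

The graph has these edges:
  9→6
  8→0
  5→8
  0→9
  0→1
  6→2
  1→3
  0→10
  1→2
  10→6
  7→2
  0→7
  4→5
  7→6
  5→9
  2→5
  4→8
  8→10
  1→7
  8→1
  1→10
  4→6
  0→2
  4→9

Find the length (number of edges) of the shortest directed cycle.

For each vertex v, BFS finds the shortest path from v back to v.
The shortest such closed walk is 8 → 1 → 2 → 5 → 8, length 4.

4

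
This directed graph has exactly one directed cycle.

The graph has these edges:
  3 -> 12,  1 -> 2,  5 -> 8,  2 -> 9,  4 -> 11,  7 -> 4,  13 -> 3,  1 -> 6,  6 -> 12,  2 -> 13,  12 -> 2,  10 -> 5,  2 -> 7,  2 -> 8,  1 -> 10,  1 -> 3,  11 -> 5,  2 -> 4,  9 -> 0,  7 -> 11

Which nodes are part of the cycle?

2, 3, 12, 13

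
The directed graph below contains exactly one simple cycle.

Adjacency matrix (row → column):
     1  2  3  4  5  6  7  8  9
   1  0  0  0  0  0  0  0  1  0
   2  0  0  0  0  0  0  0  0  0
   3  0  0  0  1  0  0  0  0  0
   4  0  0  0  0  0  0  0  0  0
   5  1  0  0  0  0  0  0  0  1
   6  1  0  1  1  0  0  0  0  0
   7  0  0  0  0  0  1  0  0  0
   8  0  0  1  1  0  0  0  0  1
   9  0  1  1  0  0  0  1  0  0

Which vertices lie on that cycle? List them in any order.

1, 6, 7, 8, 9

DFS with gray/black marking from 9:
9 gray
  3 gray
    4 gray
    4 black
  3 black
  2 gray
  2 black
  7 gray
    6 gray
      6→4: 4 black — skip
      6→3: 3 black — skip
      1 gray
        8 gray
          8→9: 9 is gray → back edge
Back edge closes the cycle 9 → 7 → 6 → 1 → 8 → 9; its vertices are {1, 6, 7, 8, 9}.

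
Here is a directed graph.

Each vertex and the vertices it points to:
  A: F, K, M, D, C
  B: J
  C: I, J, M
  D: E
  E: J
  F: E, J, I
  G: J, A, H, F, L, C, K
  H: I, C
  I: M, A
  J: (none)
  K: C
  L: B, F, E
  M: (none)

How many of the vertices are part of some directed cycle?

5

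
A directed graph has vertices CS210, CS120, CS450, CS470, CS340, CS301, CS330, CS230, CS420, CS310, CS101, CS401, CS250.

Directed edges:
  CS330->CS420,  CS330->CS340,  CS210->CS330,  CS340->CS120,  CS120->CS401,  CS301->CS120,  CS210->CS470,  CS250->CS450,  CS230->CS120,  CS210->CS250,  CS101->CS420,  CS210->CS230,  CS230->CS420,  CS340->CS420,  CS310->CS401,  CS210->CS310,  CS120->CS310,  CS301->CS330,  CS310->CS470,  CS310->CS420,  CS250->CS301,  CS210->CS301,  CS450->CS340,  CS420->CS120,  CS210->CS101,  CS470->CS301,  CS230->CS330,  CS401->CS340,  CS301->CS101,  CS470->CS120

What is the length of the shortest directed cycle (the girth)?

For each vertex v, BFS finds the shortest path from v back to v.
The shortest such closed walk is CS310 → CS470 → CS120 → CS310, length 3.

3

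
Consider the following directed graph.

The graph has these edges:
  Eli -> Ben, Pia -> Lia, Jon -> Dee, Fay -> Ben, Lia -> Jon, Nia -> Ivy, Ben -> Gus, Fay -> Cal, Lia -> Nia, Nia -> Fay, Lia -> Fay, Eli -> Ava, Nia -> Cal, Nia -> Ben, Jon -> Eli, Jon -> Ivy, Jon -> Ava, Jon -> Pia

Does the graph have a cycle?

DFS with white/gray/black marking, starting from Cal:
Cal gray
Cal black
Dee gray
Dee black
Jon gray
  Eli gray
    Ben gray
      Gus gray
      Gus black
    Ben black
    Ava gray
    Ava black
  Eli black
  Ivy gray
  Ivy black
  Jon→Ava: Ava black — skip
  Jon→Dee: Dee black — skip
  Pia gray
    Lia gray
      Nia gray
        Nia→Ben: Ben black — skip
        Nia→Ivy: Ivy black — skip
        Nia→Cal: Cal black — skip
        Fay gray
          Fay→Ben: Ben black — skip
          Fay→Cal: Cal black — skip
        Fay black
      Nia black
      Lia→Fay: Fay black — skip
      Lia→Jon: Jon is gray → back edge
Back edge found, so a cycle exists: Jon → Pia → Lia → Jon.

Yes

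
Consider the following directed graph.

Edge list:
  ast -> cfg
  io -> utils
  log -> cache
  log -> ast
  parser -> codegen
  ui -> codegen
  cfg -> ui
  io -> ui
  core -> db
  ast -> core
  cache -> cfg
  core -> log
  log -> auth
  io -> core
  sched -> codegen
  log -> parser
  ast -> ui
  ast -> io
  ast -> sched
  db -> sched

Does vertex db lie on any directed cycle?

db lies on a cycle iff there is a path from db back to itself.
Exploring from db, it never reaches itself; equivalently, its strongly connected component is a singleton.

No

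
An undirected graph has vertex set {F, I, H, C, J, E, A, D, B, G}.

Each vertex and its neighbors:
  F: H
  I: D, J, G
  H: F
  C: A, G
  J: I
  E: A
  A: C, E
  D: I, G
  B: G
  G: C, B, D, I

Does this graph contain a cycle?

Yes

DFS, tracking each vertex's parent; an edge to a visited non-parent vertex closes a cycle.
Start from J:
visit J (parent –)
  visit I (parent J)
    visit D (parent I)
      D–I: parent, skip
      visit G (parent D)
        visit C (parent G)
          visit A (parent C)
            A–C: parent, skip
            visit E (parent A)
              E–A: parent, skip
          C–G: parent, skip
        visit B (parent G)
          B–G: parent, skip
        G–D: parent, skip
        G–I: I visited and ≠ parent → cycle
Cycle: I – D – G – I.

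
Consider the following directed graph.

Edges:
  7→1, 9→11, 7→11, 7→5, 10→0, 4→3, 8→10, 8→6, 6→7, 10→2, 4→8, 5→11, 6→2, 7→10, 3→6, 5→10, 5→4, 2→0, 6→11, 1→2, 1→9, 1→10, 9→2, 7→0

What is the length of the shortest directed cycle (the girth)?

For each vertex v, BFS finds the shortest path from v back to v.
The shortest such closed walk is 7 → 5 → 4 → 3 → 6 → 7, length 5.

5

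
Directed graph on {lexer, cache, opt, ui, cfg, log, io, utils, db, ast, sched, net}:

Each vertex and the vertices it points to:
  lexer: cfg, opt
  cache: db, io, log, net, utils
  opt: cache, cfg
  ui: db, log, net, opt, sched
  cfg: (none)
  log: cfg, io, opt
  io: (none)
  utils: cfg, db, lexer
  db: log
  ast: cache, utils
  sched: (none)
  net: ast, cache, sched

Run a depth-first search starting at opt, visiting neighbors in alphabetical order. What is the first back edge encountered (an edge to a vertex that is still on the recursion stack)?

DFS from opt (visiting neighbors in alphabetical order); mark gray on enter, black on exit:
opt gray
  cache gray
    db gray
      log gray
        cfg gray
        cfg black
        io gray
        io black
        log→opt: opt is gray → back edge
First back edge: log → opt.

log→opt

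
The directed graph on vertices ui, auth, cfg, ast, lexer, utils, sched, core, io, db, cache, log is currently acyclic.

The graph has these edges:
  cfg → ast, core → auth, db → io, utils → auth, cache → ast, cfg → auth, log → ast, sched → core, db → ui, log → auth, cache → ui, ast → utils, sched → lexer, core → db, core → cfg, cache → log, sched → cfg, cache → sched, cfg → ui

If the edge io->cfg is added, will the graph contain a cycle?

Adding io→cfg creates a cycle iff cfg can already reach io.
Explore from cfg: no path reaches io. The graph stays acyclic.

No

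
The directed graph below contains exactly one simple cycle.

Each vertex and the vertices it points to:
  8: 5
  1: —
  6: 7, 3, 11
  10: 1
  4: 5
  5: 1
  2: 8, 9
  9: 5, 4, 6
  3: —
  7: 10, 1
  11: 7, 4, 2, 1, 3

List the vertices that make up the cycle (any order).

2, 6, 9, 11

DFS with gray/black marking from 11:
11 gray
  7 gray
    10 gray
      1 gray
      1 black
    10 black
    7→1: 1 black — skip
  7 black
  4 gray
    5 gray
      5→1: 1 black — skip
    5 black
  4 black
  2 gray
    8 gray
      8→5: 5 black — skip
    8 black
    9 gray
      9→5: 5 black — skip
      9→4: 4 black — skip
      6 gray
        6→7: 7 black — skip
        3 gray
        3 black
        6→11: 11 is gray → back edge
Back edge closes the cycle 11 → 2 → 9 → 6 → 11; its vertices are {2, 6, 9, 11}.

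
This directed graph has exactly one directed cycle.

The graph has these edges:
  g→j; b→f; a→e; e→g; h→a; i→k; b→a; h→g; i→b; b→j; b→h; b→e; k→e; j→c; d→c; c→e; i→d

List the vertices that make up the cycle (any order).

c, e, g, j

DFS with gray/black marking from g:
g gray
  j gray
    c gray
      e gray
        e→g: g is gray → back edge
Back edge closes the cycle g → j → c → e → g; its vertices are {c, e, g, j}.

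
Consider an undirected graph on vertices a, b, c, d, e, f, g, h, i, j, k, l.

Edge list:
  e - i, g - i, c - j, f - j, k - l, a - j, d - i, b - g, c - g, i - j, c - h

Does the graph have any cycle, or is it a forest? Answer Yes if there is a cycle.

Yes

DFS, tracking each vertex's parent; an edge to a visited non-parent vertex closes a cycle.
Start from f:
visit f (parent –)
  visit j (parent f)
    visit a (parent j)
      a–j: parent, skip
    j–f: parent, skip
    visit c (parent j)
      visit h (parent c)
        h–c: parent, skip
      visit g (parent c)
        visit b (parent g)
          b–g: parent, skip
        visit i (parent g)
          visit d (parent i)
            d–i: parent, skip
          i–j: j visited and ≠ parent → cycle
Cycle: j – c – g – i – j.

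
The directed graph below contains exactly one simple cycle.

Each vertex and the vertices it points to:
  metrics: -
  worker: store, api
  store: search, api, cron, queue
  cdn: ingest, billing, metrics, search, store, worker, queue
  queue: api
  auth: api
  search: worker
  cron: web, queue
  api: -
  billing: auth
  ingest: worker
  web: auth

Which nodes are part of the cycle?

DFS with gray/black marking from store:
store gray
  search gray
    worker gray
      worker→store: store is gray → back edge
Back edge closes the cycle store → search → worker → store; its vertices are {store, search, worker}.

store, search, worker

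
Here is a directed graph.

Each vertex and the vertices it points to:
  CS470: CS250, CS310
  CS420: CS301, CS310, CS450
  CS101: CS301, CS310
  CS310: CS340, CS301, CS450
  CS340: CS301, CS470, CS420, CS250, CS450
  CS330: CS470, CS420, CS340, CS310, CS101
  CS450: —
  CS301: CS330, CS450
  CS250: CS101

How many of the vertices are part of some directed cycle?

8

A vertex is on a directed cycle iff it belongs to a strongly connected component of size ≥ 2 (or has a self-loop).
The vertices on cycles are {CS101, CS250, CS301, CS310, CS330, CS340, CS420, CS470} — 8 in total.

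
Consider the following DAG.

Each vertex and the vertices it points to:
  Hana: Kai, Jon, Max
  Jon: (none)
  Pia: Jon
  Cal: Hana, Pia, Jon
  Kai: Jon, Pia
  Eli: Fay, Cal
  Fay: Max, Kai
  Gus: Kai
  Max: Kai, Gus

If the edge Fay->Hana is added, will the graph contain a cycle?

Adding Fay→Hana creates a cycle iff Hana can already reach Fay.
Explore from Hana: no path reaches Fay. The graph stays acyclic.

No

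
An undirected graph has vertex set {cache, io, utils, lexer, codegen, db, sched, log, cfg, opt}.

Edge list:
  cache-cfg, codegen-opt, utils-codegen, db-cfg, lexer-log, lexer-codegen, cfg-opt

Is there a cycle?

DFS, tracking each vertex's parent; an edge to a visited non-parent vertex closes a cycle.
Start from codegen:
visit codegen (parent –)
  visit lexer (parent codegen)
    visit log (parent lexer)
      log–lexer: parent, skip
    lexer–codegen: parent, skip
  visit opt (parent codegen)
    opt–codegen: parent, skip
    visit cfg (parent opt)
      cfg–opt: parent, skip
      visit cache (parent cfg)
        cache–cfg: parent, skip
      visit db (parent cfg)
        db–cfg: parent, skip
  visit utils (parent codegen)
    utils–codegen: parent, skip
visit io (parent –)
visit sched (parent –)
No non-parent visited neighbor found — the graph is a forest.

No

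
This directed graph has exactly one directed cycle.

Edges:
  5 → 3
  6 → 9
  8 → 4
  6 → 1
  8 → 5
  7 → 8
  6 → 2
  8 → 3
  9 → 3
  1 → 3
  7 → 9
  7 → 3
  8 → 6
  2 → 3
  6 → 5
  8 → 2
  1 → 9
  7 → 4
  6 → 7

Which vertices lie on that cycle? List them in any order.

6, 7, 8

DFS with gray/black marking from 6:
6 gray
  7 gray
    9 gray
      3 gray
      3 black
    9 black
    8 gray
      5 gray
        5→3: 3 black — skip
      5 black
      8→6: 6 is gray → back edge
Back edge closes the cycle 6 → 7 → 8 → 6; its vertices are {6, 7, 8}.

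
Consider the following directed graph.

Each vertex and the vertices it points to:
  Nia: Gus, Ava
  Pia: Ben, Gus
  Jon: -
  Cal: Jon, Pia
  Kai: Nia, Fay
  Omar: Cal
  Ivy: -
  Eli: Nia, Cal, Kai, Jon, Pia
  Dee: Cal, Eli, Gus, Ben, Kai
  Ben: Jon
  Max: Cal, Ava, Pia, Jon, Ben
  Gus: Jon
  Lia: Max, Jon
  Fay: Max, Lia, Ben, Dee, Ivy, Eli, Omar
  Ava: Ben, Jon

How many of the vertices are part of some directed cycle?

4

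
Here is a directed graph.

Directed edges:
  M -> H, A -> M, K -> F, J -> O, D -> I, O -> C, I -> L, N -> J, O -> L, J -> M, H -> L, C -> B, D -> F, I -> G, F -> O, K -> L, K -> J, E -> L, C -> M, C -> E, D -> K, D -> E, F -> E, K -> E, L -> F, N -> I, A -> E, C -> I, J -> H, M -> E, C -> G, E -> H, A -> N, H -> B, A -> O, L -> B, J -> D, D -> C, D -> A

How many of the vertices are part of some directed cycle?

13

A vertex is on a directed cycle iff it belongs to a strongly connected component of size ≥ 2 (or has a self-loop).
The vertices on cycles are {A, C, D, E, F, H, I, J, K, L, M, N, O} — 13 in total.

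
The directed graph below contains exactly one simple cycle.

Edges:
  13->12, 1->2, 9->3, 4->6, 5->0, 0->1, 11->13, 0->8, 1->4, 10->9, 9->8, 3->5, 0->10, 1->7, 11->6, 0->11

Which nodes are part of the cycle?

0, 3, 5, 9, 10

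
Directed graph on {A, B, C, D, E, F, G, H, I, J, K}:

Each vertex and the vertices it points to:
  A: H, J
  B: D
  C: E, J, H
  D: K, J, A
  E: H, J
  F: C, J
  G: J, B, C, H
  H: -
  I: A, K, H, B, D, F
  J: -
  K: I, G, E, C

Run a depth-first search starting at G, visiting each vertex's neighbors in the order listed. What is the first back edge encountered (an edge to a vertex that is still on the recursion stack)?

DFS from G (visiting each vertex's neighbors in the order listed); mark gray on enter, black on exit:
G gray
  J gray
  J black
  B gray
    D gray
      K gray
        I gray
          A gray
            H gray
            H black
            A→J: J black — skip
          A black
          I→K: K is gray → back edge
First back edge: I → K.

I->K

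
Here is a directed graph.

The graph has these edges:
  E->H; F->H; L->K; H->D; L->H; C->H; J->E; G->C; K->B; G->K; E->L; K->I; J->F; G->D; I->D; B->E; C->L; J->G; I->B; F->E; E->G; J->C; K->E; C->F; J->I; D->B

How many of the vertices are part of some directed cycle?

A vertex is on a directed cycle iff it belongs to a strongly connected component of size ≥ 2 (or has a self-loop).
The vertices on cycles are {B, C, D, E, F, G, H, I, K, L} — 10 in total.

10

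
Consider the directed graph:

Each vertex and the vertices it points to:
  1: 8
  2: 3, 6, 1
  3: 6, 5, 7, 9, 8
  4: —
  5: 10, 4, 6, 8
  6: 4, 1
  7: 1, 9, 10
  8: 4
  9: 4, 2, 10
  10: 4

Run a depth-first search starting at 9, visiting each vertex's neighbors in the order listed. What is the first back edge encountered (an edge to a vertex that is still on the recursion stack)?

DFS from 9 (visiting each vertex's neighbors in the order listed); mark gray on enter, black on exit:
9 gray
  4 gray
  4 black
  2 gray
    3 gray
      6 gray
        6→4: 4 black — skip
        1 gray
          8 gray
            8→4: 4 black — skip
          8 black
        1 black
      6 black
      5 gray
        10 gray
          10→4: 4 black — skip
        10 black
        5→4: 4 black — skip
        5→6: 6 black — skip
        5→8: 8 black — skip
      5 black
      7 gray
        7→1: 1 black — skip
        7→9: 9 is gray → back edge
First back edge: 7 → 9.

7->9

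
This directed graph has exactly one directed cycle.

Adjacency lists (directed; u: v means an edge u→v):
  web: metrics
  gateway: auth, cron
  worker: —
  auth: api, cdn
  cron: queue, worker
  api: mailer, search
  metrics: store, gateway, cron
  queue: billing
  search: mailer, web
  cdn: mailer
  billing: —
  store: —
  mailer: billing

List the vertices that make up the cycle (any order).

api, web, auth, search, gateway, metrics

DFS with gray/black marking from web:
web gray
  metrics gray
    store gray
    store black
    gateway gray
      auth gray
        api gray
          mailer gray
            billing gray
            billing black
          mailer black
          search gray
            search→mailer: mailer black — skip
            search→web: web is gray → back edge
Back edge closes the cycle web → metrics → gateway → auth → api → search → web; its vertices are {api, web, auth, search, gateway, metrics}.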